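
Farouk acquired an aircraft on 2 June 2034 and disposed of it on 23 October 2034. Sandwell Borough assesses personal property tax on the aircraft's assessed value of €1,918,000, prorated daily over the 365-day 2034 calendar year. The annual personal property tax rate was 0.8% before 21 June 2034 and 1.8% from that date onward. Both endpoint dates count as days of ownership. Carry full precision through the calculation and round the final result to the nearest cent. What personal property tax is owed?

€12,622.02

2 June – 20 June 2034: 19 days at 0.8% → €1,918,000 × 0.8% × 19/365 = €798.7288
21 June – 23 October 2034: 125 days at 1.8% → €1,918,000 × 1.8% × 125/365 = €11,823.2877
Total = €12,622.0164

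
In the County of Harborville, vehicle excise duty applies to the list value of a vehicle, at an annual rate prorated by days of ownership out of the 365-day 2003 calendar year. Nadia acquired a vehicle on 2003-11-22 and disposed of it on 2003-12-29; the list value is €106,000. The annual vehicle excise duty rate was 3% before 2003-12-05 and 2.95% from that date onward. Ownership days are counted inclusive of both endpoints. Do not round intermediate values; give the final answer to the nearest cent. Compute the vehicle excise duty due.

2003-11-22 to 2003-12-04: 13 days at 3% → €106,000 × 3% × 13/365 = €113.2603
2003-12-05 to 2003-12-29: 25 days at 2.95% → €106,000 × 2.95% × 25/365 = €214.1781
Total = €327.4384

€327.44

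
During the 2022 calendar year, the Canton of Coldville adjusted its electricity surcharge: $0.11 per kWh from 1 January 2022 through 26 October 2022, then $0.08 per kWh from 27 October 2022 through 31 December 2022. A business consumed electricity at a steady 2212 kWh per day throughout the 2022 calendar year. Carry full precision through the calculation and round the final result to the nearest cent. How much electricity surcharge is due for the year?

1 January – 26 October 2022: 299 days × 2212 kWh/day = 661,388 kWh at $0.11/kWh → $72752.68
27 October – 31 December 2022: 66 days × 2212 kWh/day = 145,992 kWh at $0.08/kWh → $11679.36

$84432.04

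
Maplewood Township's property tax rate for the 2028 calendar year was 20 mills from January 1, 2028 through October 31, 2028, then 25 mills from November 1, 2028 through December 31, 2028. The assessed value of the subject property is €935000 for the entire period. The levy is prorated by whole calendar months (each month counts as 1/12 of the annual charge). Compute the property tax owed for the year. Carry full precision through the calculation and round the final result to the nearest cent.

January 1 – October 31, 2028: 10 months at 20 mills → €935000 × 2% × 10/12 = €15583.3333
November 1 – December 31, 2028: 2 months at 25 mills → €935000 × 2.5% × 2/12 = €3895.8333
Total = €19479.1667

€19479.17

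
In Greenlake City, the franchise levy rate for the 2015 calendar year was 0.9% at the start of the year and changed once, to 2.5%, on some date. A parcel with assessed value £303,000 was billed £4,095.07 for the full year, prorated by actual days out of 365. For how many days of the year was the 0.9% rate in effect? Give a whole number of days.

262 days

Let d = days at the first rate; then 365 − d days at the second rate.
£303,000 × [0.9%·d + 2.5%·(365−d)] / 365 = £4,095.07
Solving gives d = 262, so the new rate took effect on 20 September 2015.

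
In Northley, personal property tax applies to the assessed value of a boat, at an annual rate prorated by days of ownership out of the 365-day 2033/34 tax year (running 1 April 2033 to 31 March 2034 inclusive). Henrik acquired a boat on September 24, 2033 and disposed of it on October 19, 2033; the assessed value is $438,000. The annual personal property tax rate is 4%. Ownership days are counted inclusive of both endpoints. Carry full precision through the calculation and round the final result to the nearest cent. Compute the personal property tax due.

Days held (September 24 – October 19, 2033): 26 out of 365
Tax = $438,000 × 4% × 26/365 = $1,248.0000

$1,248.00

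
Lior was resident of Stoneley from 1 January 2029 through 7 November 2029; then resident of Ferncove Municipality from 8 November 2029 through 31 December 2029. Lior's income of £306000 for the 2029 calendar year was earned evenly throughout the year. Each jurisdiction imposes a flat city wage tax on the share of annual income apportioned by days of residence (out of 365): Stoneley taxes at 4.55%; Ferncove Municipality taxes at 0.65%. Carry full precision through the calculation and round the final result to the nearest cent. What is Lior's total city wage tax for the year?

£12157.42

Stoneley, 1 January – 7 November 2029: 311 days → £306000 × 4.55% × 311/365 = £11863.1589
Ferncove Municipality, 8 November – 31 December 2029: 54 days → £306000 × 0.65% × 54/365 = £294.2630
Total = £12157.4219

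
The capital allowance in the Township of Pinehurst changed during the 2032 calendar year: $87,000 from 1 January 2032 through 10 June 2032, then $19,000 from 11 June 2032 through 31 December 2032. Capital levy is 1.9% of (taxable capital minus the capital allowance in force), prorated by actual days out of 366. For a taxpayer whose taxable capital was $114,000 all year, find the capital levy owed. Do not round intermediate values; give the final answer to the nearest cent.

1 January – 10 June 2032: 162 days, exemption $87,000 → ($114,000 − $87,000) × 1.9% × 162/366 = $227.0656
11 June – 31 December 2032: 204 days, exemption $19,000 → ($114,000 − $19,000) × 1.9% × 204/366 = $1,006.0656
Total = $1,233.1311

$1,233.13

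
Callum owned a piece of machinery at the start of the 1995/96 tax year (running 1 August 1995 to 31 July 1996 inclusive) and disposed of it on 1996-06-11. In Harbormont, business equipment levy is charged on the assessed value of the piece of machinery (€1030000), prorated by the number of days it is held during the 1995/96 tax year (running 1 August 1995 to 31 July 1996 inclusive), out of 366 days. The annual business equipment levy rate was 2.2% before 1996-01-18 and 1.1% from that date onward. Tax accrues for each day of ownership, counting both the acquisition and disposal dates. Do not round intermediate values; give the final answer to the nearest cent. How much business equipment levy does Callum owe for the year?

1995-08-01 to 1996-01-17: 170 days at 2.2% → €1030000 × 2.2% × 170/366 = €10525.1366
1996-01-18 to 1996-06-11: 146 days at 1.1% → €1030000 × 1.1% × 146/366 = €4519.6175
Total = €15044.7541

€15044.75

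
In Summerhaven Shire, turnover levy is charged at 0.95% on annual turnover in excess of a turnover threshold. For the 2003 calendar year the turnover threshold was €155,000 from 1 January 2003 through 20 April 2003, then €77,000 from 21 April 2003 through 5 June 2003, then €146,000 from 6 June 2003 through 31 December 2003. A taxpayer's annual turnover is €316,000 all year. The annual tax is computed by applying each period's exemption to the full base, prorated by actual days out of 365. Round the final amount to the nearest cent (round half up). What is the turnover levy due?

1 January – 20 April 2003: 110 days, exemption €155,000 → (€316,000 − €155,000) × 0.95% × 110/365 = €460.9452
21 April – 5 June 2003: 46 days, exemption €77,000 → (€316,000 − €77,000) × 0.95% × 46/365 = €286.1452
6 June – 31 December 2003: 209 days, exemption €146,000 → (€316,000 − €146,000) × 0.95% × 209/365 = €924.7534
Total = €1,671.8438

€1,671.84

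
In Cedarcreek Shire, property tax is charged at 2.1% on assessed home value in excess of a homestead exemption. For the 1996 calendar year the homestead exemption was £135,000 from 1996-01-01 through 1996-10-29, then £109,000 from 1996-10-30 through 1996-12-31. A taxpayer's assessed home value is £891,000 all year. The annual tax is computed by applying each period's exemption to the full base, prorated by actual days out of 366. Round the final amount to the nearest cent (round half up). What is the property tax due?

£15,969.98

1996-01-01 to 1996-10-29: 303 days, exemption £135,000 → (£891,000 − £135,000) × 2.1% × 303/366 = £13,143.2459
1996-10-30 to 1996-12-31: 63 days, exemption £109,000 → (£891,000 − £109,000) × 2.1% × 63/366 = £2,826.7377
Total = £15,969.9836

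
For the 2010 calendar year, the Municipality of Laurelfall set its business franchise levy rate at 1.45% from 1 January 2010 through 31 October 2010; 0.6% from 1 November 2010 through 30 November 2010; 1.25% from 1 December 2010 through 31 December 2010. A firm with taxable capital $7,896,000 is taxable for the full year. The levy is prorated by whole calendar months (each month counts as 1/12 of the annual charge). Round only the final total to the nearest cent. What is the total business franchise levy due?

1 January – 31 October 2010: 10 months at 1.45% → $7,896,000 × 1.45% × 10/12 = $95,410.0000
1 November – 30 November 2010: 1 month at 0.6% → $7,896,000 × 0.6% × 1/12 = $3,948.0000
1 December – 31 December 2010: 1 month at 1.25% → $7,896,000 × 1.25% × 1/12 = $8,225.0000
Total = $107,583.0000

$107,583.00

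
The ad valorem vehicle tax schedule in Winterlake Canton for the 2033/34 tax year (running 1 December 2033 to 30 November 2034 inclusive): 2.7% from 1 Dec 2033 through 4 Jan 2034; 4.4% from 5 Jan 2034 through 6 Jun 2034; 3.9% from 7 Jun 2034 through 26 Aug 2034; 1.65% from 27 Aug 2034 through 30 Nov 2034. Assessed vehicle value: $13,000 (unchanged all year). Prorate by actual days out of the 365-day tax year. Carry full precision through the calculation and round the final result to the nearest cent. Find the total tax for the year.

1 Dec 2033 – 4 Jan 2034: 35 days at 2.7% → $13,000 × 2.7% × 35/365 = $33.6575
5 Jan – 6 Jun 2034: 153 days at 4.4% → $13,000 × 4.4% × 153/365 = $239.7699
7 Jun – 26 Aug 2034: 81 days at 3.9% → $13,000 × 3.9% × 81/365 = $112.5123
27 Aug – 30 Nov 2034: 96 days at 1.65% → $13,000 × 1.65% × 96/365 = $56.4164
Total = $442.3562

$442.36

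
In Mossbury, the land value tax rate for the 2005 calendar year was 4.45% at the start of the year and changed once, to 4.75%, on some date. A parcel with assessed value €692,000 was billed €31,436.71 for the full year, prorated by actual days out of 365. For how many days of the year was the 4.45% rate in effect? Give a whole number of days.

Let d = days at the first rate; then 365 − d days at the second rate.
€692,000 × [4.45%·d + 4.75%·(365−d)] / 365 = €31,436.71
Solving gives d = 252, so the new rate took effect on 10 Sep 2005.

252 days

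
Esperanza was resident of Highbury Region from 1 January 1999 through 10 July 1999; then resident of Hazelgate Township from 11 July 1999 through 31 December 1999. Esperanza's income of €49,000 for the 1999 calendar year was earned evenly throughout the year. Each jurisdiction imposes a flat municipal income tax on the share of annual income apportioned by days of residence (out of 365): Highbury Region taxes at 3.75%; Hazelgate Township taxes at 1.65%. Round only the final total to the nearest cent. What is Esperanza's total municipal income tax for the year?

€1,346.96

Highbury Region, 1 January – 10 July 1999: 191 days → €49,000 × 3.75% × 191/365 = €961.5411
Hazelgate Township, 11 July – 31 December 1999: 174 days → €49,000 × 1.65% × 174/365 = €385.4219
Total = €1,346.9630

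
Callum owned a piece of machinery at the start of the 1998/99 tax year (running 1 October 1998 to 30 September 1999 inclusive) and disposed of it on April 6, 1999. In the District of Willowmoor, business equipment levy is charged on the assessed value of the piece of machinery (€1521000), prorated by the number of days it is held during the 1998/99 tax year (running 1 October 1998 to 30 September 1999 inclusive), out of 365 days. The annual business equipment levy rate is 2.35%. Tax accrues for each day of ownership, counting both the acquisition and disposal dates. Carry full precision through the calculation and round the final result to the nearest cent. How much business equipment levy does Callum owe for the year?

Days held (October 1, 1998 – April 6, 1999): 188 out of 365
Tax = €1521000 × 2.35% × 188/365 = €18410.3507

€18410.35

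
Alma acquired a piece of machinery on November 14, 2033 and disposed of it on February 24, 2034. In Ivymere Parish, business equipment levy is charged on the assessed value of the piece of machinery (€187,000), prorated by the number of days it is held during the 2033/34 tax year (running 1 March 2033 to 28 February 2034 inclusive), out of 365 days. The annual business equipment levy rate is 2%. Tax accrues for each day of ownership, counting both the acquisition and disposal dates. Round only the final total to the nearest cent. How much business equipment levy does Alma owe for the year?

Days held (November 14, 2033 – February 24, 2034): 103 out of 365
Tax = €187,000 × 2% × 103/365 = €1,055.3973

€1,055.40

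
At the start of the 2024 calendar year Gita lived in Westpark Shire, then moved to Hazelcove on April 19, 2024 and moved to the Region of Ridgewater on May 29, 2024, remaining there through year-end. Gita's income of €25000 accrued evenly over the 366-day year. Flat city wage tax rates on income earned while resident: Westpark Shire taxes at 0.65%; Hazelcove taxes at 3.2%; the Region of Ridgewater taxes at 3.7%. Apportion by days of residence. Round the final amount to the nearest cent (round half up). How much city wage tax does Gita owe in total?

Westpark Shire, January 1 – April 18, 2024: 109 days → €25000 × 0.65% × 109/366 = €48.3948
Hazelcove, April 19 – May 28, 2024: 40 days → €25000 × 3.2% × 40/366 = €87.4317
The Region of Ridgewater, May 29 – December 31, 2024: 217 days → €25000 × 3.7% × 217/366 = €548.4290
Total = €684.2555

€684.26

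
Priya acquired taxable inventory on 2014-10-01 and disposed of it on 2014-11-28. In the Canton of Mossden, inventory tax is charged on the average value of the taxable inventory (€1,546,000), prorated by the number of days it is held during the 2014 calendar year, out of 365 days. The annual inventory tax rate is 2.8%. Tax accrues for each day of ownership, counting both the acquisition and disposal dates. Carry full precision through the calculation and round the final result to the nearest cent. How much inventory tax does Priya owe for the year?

€6,997.24

Days held (2014-10-01 to 2014-11-28): 59 out of 365
Tax = €1,546,000 × 2.8% × 59/365 = €6,997.2384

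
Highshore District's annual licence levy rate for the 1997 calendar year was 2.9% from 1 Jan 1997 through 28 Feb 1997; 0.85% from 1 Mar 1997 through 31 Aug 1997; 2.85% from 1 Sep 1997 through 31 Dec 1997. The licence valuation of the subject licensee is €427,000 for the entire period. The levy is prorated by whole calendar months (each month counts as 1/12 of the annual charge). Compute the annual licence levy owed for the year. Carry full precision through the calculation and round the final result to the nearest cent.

1 Jan – 28 Feb 1997: 2 months at 2.9% → €427,000 × 2.9% × 2/12 = €2,063.8333
1 Mar – 31 Aug 1997: 6 months at 0.85% → €427,000 × 0.85% × 6/12 = €1,814.7500
1 Sep – 31 Dec 1997: 4 months at 2.85% → €427,000 × 2.85% × 4/12 = €4,056.5000
Total = €7,935.0833

€7,935.08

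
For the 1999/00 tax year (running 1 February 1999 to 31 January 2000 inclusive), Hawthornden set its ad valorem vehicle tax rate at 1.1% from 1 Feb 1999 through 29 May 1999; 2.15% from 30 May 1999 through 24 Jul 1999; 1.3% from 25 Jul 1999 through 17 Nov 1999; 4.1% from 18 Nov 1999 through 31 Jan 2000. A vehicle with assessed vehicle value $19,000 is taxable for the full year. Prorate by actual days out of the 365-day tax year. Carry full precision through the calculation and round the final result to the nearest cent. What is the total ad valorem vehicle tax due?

$368.81

1 Feb – 29 May 1999: 118 days at 1.1% → $19,000 × 1.1% × 118/365 = $67.5671
30 May – 24 Jul 1999: 56 days at 2.15% → $19,000 × 2.15% × 56/365 = $62.6740
25 Jul – 17 Nov 1999: 116 days at 1.3% → $19,000 × 1.3% × 116/365 = $78.4986
18 Nov 1999 – 31 Jan 2000: 75 days at 4.1% → $19,000 × 4.1% × 75/365 = $160.0685
Total = $368.8082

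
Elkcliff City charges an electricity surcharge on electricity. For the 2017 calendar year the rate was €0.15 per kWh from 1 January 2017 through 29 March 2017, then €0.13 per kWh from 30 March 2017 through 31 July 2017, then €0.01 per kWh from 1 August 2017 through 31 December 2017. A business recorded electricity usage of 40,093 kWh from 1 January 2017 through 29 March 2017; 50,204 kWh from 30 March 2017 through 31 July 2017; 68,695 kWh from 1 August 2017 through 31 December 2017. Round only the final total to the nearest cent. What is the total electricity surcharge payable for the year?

€13,227.42

1 January – 29 March 2017: 40,093 kWh at €0.15/kWh → €6,013.95
30 March – 31 July 2017: 50,204 kWh at €0.13/kWh → €6,526.52
1 August – 31 December 2017: 68,695 kWh at €0.01/kWh → €686.95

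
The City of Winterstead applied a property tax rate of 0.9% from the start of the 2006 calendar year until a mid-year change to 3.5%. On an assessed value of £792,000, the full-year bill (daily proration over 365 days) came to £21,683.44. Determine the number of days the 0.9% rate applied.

107 days

Let d = days at the first rate; then 365 − d days at the second rate.
£792,000 × [0.9%·d + 3.5%·(365−d)] / 365 = £21,683.44
Solving gives d = 107, so the new rate took effect on 18 Apr 2006.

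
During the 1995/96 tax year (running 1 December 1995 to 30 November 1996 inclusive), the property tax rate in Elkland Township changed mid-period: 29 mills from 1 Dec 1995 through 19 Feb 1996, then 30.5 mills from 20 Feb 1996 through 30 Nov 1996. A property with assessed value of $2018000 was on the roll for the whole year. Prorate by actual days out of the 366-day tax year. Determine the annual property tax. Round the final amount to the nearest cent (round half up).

1 Dec 1995 – 19 Feb 1996: 81 days at 29 mills → $2018000 × 2.9% × 81/366 = $12951.5902
20 Feb – 30 Nov 1996: 285 days at 30.5 mills → $2018000 × 3.05% × 285/366 = $47927.5000
Total = $60879.0902

$60879.09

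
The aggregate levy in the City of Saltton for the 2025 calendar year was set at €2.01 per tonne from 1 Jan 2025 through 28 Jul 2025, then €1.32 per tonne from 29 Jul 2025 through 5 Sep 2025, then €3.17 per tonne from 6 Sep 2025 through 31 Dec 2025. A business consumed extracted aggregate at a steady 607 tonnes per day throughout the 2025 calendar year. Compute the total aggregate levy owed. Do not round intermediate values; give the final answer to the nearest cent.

1 Jan – 28 Jul 2025: 209 days × 607 tonnes/day = 126,863 tonnes at €2.01/tonne → €254,994.63
29 Jul – 5 Sep 2025: 39 days × 607 tonnes/day = 23,673 tonnes at €1.32/tonne → €31,248.36
6 Sep – 31 Dec 2025: 117 days × 607 tonnes/day = 71,019 tonnes at €3.17/tonne → €225,130.23

€511,373.22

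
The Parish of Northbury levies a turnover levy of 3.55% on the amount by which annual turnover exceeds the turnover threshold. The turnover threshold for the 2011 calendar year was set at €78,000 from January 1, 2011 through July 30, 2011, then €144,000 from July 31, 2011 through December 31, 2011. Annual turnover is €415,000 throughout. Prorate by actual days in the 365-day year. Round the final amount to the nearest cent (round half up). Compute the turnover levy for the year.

January 1 – July 30, 2011: 211 days, exemption €78,000 → (€415,000 − €78,000) × 3.55% × 211/365 = €6,915.8863
July 31 – December 31, 2011: 154 days, exemption €144,000 → (€415,000 − €144,000) × 3.55% × 154/365 = €4,059.0603
Total = €10,974.9466

€10,974.95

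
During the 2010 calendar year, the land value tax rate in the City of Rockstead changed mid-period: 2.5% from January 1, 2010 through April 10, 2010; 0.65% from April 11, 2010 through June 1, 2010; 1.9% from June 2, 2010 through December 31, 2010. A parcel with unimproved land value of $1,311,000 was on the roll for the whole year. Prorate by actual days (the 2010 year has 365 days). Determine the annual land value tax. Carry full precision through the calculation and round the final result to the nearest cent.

January 1 – April 10, 2010: 100 days at 2.5% → $1,311,000 × 2.5% × 100/365 = $8,979.4521
April 11 – June 1, 2010: 52 days at 0.65% → $1,311,000 × 0.65% × 52/365 = $1,214.0219
June 2 – December 31, 2010: 213 days at 1.9% → $1,311,000 × 1.9% × 213/365 = $14,535.9370
Total = $24,729.4110

$24,729.41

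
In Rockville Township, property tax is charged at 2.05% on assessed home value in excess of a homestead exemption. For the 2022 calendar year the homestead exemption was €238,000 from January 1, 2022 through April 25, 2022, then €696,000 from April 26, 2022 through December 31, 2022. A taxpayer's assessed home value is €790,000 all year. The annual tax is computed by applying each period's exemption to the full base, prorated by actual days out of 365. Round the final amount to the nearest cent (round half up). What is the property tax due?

January 1 – April 25, 2022: 115 days, exemption €238,000 → (€790,000 − €238,000) × 2.05% × 115/365 = €3,565.3151
April 26 – December 31, 2022: 250 days, exemption €696,000 → (€790,000 − €696,000) × 2.05% × 250/365 = €1,319.8630
Total = €4,885.1781

€4,885.18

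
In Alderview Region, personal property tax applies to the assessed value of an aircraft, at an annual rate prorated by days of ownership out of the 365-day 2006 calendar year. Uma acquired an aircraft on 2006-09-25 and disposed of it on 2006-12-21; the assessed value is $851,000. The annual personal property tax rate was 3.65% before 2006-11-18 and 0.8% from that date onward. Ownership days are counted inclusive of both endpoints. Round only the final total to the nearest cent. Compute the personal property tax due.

$5,229.57

2006-09-25 to 2006-11-17: 54 days at 3.65% → $851,000 × 3.65% × 54/365 = $4,595.4000
2006-11-18 to 2006-12-21: 34 days at 0.8% → $851,000 × 0.8% × 34/365 = $634.1699
Total = $5,229.5699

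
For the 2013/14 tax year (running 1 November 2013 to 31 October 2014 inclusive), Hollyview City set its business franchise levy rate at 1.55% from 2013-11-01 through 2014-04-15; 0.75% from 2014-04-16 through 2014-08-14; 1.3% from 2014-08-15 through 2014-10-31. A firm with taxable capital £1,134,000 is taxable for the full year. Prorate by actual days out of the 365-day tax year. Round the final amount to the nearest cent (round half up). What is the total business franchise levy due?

£13,963.73

2013-11-01 to 2014-04-15: 166 days at 1.55% → £1,134,000 × 1.55% × 166/365 = £7,993.9233
2014-04-16 to 2014-08-14: 121 days at 0.75% → £1,134,000 × 0.75% × 121/365 = £2,819.4658
2014-08-15 to 2014-10-31: 78 days at 1.3% → £1,134,000 × 1.3% × 78/365 = £3,150.3452
Total = £13,963.7342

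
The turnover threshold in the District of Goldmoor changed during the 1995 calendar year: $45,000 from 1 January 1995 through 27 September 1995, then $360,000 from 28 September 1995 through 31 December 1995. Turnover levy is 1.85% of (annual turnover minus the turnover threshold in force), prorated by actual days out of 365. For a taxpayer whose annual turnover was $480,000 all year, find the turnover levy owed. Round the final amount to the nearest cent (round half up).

1 January – 27 September 1995: 270 days, exemption $45,000 → ($480,000 − $45,000) × 1.85% × 270/365 = $5,952.9452
28 September – 31 December 1995: 95 days, exemption $360,000 → ($480,000 − $360,000) × 1.85% × 95/365 = $577.8082
Total = $6,530.7534

$6,530.75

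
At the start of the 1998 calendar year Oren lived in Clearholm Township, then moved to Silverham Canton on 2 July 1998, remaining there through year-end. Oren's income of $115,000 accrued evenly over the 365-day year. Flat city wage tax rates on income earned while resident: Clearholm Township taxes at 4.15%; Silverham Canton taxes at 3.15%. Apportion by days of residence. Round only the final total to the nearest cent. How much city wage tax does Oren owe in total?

$4,195.92

Clearholm Township, 1 January – 1 July 1998: 182 days → $115,000 × 4.15% × 182/365 = $2,379.7123
Silverham Canton, 2 July – 31 December 1998: 183 days → $115,000 × 3.15% × 183/365 = $1,816.2123
Total = $4,195.9247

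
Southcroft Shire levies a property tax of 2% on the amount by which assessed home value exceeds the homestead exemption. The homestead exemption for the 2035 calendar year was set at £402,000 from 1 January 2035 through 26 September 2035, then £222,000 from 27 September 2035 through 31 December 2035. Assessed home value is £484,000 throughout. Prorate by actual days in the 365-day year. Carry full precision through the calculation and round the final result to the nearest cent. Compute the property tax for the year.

£2,586.85

1 January – 26 September 2035: 269 days, exemption £402,000 → (£484,000 − £402,000) × 2% × 269/365 = £1,208.6575
27 September – 31 December 2035: 96 days, exemption £222,000 → (£484,000 − £222,000) × 2% × 96/365 = £1,378.1918
Total = £2,586.8493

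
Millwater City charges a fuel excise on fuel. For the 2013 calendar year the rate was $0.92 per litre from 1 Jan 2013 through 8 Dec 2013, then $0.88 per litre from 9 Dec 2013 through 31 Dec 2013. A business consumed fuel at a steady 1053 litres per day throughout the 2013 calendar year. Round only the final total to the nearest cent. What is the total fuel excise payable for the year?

1 Jan – 8 Dec 2013: 342 days × 1053 litres/day = 360,126 litres at $0.92/litre → $331,315.92
9 Dec – 31 Dec 2013: 23 days × 1053 litres/day = 24,219 litres at $0.88/litre → $21,312.72

$352,628.64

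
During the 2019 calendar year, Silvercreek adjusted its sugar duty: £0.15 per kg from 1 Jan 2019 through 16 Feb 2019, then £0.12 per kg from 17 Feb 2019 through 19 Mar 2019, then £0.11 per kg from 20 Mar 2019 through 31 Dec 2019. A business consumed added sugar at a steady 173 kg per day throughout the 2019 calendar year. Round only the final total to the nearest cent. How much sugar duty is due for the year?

1 Jan – 16 Feb 2019: 47 days × 173 kg/day = 8,131 kg at £0.15/kg → £1219.65
17 Feb – 19 Mar 2019: 31 days × 173 kg/day = 5,363 kg at £0.12/kg → £643.56
20 Mar – 31 Dec 2019: 287 days × 173 kg/day = 49,651 kg at £0.11/kg → £5461.61

£7324.82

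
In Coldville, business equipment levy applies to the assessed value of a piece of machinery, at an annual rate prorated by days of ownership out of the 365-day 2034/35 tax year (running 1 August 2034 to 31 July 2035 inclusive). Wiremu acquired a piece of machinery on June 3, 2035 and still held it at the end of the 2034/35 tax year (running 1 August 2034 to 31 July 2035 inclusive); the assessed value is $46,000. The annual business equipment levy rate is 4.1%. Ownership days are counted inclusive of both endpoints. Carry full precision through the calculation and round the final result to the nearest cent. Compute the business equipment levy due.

Days held (June 3 – July 31, 2035): 59 out of 365
Tax = $46,000 × 4.1% × 59/365 = $304.8603

$304.86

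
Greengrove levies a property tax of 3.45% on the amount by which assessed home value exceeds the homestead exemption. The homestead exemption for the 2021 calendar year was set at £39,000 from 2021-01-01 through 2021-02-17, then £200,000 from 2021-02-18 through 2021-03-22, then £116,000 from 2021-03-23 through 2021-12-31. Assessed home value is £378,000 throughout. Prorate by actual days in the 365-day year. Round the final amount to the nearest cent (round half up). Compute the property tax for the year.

2021-01-01 to 2021-02-17: 48 days, exemption £39,000 → (£378,000 − £39,000) × 3.45% × 48/365 = £1,538.0384
2021-02-18 to 2021-03-22: 33 days, exemption £200,000 → (£378,000 − £200,000) × 3.45% × 33/365 = £555.2137
2021-03-23 to 2021-12-31: 284 days, exemption £116,000 → (£378,000 − £116,000) × 3.45% × 284/365 = £7,033.0849
Total = £9,126.3370

£9,126.34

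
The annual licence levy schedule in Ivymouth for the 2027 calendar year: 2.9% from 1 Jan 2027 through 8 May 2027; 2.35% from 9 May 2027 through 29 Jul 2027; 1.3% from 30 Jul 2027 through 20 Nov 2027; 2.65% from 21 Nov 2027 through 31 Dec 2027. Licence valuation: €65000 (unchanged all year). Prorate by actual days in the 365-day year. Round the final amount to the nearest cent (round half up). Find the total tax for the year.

1 Jan – 8 May 2027: 128 days at 2.9% → €65000 × 2.9% × 128/365 = €661.0411
9 May – 29 Jul 2027: 82 days at 2.35% → €65000 × 2.35% × 82/365 = €343.1644
30 Jul – 20 Nov 2027: 114 days at 1.3% → €65000 × 1.3% × 114/365 = €263.9178
21 Nov – 31 Dec 2027: 41 days at 2.65% → €65000 × 2.65% × 41/365 = €193.4863
Total = €1461.6096

€1461.61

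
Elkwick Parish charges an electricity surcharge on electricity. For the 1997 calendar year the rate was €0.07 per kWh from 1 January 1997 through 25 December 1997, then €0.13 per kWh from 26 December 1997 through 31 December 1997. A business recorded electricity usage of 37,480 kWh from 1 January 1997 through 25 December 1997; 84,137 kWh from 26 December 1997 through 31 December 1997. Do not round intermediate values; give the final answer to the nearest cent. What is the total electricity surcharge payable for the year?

1 January – 25 December 1997: 37,480 kWh at €0.07/kWh → €2,623.60
26 December – 31 December 1997: 84,137 kWh at €0.13/kWh → €10,937.81

€13,561.41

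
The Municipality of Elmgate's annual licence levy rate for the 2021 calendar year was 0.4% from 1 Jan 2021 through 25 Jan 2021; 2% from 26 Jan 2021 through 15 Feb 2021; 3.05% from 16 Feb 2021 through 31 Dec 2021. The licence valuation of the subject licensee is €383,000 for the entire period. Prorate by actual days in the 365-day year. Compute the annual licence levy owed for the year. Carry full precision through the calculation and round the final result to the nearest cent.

1 Jan – 25 Jan 2021: 25 days at 0.4% → €383,000 × 0.4% × 25/365 = €104.9315
26 Jan – 15 Feb 2021: 21 days at 2% → €383,000 × 2% × 21/365 = €440.7123
16 Feb – 31 Dec 2021: 319 days at 3.05% → €383,000 × 3.05% × 319/365 = €10,209.3110
Total = €10,754.9548

€10,754.95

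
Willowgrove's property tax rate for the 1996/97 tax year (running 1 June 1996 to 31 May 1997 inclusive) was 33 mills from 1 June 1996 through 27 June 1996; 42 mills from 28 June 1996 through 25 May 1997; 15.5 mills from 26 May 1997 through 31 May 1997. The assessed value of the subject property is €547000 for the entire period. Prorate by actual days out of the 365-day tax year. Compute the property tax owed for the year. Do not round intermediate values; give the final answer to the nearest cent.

€22371.55

1 June – 27 June 1996: 27 days at 33 mills → €547000 × 3.3% × 27/365 = €1335.2795
28 June 1996 – 25 May 1997: 332 days at 42 mills → €547000 × 4.2% × 332/365 = €20896.8986
26 May – 31 May 1997: 6 days at 15.5 mills → €547000 × 1.55% × 6/365 = €139.3726
Total = €22371.5507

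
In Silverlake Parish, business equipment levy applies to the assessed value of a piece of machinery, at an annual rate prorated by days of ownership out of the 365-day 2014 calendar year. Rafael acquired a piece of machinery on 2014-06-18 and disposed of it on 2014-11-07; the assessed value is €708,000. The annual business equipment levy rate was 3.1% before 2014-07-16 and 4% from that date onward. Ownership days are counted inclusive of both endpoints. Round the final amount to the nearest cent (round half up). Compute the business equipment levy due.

€10,606.42

2014-06-18 to 2014-07-15: 28 days at 3.1% → €708,000 × 3.1% × 28/365 = €1,683.6822
2014-07-16 to 2014-11-07: 115 days at 4% → €708,000 × 4% × 115/365 = €8,922.7397
Total = €10,606.4219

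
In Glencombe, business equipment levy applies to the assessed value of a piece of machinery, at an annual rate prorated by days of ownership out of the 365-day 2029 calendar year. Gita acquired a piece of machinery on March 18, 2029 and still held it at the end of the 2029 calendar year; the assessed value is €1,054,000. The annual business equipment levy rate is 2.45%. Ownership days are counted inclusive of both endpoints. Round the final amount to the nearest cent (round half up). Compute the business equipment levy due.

Days held (March 18 – December 31, 2029): 289 out of 365
Tax = €1,054,000 × 2.45% × 289/365 = €20,446.1562

€20,446.16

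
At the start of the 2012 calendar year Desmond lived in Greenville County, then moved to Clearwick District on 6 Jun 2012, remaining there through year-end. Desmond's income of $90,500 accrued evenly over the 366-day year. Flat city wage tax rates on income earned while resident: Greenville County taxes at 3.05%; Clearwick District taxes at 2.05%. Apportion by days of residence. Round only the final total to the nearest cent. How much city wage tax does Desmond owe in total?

$2,243.46

Greenville County, 1 Jan – 5 Jun 2012: 157 days → $90,500 × 3.05% × 157/366 = $1,184.0417
Clearwick District, 6 Jun – 31 Dec 2012: 209 days → $90,500 × 2.05% × 209/366 = $1,059.4187
Total = $2,243.4604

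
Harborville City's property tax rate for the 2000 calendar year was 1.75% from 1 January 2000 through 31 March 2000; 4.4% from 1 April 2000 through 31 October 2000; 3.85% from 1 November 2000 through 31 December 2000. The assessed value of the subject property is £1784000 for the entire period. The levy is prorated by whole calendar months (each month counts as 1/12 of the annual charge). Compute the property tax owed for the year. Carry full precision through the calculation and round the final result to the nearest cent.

£65041.67

1 January – 31 March 2000: 3 months at 1.75% → £1784000 × 1.75% × 3/12 = £7805.0000
1 April – 31 October 2000: 7 months at 4.4% → £1784000 × 4.4% × 7/12 = £45789.3333
1 November – 31 December 2000: 2 months at 3.85% → £1784000 × 3.85% × 2/12 = £11447.3333
Total = £65041.6667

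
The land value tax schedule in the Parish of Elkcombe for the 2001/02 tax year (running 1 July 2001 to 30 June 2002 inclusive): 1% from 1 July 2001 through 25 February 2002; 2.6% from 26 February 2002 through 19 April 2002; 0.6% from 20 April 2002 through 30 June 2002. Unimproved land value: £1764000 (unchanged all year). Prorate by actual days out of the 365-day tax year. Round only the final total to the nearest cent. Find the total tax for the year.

1 July 2001 – 25 February 2002: 240 days at 1% → £1764000 × 1% × 240/365 = £11598.9041
26 February – 19 April 2002: 53 days at 2.6% → £1764000 × 2.6% × 53/365 = £6659.7041
20 April – 30 June 2002: 72 days at 0.6% → £1764000 × 0.6% × 72/365 = £2087.8027
Total = £20346.4110

£20346.41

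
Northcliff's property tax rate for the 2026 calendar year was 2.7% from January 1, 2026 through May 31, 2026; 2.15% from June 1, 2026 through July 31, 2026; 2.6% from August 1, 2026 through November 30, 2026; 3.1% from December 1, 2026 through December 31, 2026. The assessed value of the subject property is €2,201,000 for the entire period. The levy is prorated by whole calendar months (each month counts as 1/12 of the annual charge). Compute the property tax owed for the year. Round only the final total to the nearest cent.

€57,409.42

January 1 – May 31, 2026: 5 months at 2.7% → €2,201,000 × 2.7% × 5/12 = €24,761.2500
June 1 – July 31, 2026: 2 months at 2.15% → €2,201,000 × 2.15% × 2/12 = €7,886.9167
August 1 – November 30, 2026: 4 months at 2.6% → €2,201,000 × 2.6% × 4/12 = €19,075.3333
December 1 – December 31, 2026: 1 month at 3.1% → €2,201,000 × 3.1% × 1/12 = €5,685.9167
Total = €57,409.4167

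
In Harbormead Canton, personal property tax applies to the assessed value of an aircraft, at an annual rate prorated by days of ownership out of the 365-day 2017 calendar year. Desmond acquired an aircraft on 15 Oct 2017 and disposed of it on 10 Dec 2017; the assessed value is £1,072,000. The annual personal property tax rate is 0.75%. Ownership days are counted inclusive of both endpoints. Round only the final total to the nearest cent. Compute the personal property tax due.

£1,255.56

Days held (15 Oct – 10 Dec 2017): 57 out of 365
Tax = £1,072,000 × 0.75% × 57/365 = £1,255.5616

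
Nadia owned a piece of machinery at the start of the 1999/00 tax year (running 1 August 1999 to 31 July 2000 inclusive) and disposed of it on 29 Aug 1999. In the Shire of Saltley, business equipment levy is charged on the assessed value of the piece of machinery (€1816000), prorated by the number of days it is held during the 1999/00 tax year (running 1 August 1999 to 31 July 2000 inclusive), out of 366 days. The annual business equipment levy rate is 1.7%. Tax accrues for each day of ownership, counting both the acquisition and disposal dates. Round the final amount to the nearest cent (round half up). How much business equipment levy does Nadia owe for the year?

€2446.14

Days held (1 Aug – 29 Aug 1999): 29 out of 366
Tax = €1816000 × 1.7% × 29/366 = €2446.1421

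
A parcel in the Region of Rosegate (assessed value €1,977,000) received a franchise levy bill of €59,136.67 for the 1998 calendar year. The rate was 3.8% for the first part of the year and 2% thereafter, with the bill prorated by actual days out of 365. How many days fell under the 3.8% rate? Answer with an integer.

201 days

Let d = days at the first rate; then 365 − d days at the second rate.
€1,977,000 × [3.8%·d + 2%·(365−d)] / 365 = €59,136.67
Solving gives d = 201, so the new rate took effect on 21 Jul 1998.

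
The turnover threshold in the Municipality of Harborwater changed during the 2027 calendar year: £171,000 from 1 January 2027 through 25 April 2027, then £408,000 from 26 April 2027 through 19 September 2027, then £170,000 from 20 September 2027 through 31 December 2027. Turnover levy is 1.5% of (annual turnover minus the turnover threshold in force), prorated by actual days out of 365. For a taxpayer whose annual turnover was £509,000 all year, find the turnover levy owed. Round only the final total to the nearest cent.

1 January – 25 April 2027: 115 days, exemption £171,000 → (£509,000 − £171,000) × 1.5% × 115/365 = £1,597.3973
26 April – 19 September 2027: 147 days, exemption £408,000 → (£509,000 − £408,000) × 1.5% × 147/365 = £610.1507
20 September – 31 December 2027: 103 days, exemption £170,000 → (£509,000 − £170,000) × 1.5% × 103/365 = £1,434.9452
Total = £3,642.4932

£3,642.49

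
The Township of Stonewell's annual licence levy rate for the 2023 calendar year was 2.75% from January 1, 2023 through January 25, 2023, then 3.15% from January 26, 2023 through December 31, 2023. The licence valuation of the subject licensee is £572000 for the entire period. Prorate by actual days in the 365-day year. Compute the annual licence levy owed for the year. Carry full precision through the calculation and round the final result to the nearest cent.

January 1 – January 25, 2023: 25 days at 2.75% → £572000 × 2.75% × 25/365 = £1077.3973
January 26 – December 31, 2023: 340 days at 3.15% → £572000 × 3.15% × 340/365 = £16783.8904
Total = £17861.2877

£17861.29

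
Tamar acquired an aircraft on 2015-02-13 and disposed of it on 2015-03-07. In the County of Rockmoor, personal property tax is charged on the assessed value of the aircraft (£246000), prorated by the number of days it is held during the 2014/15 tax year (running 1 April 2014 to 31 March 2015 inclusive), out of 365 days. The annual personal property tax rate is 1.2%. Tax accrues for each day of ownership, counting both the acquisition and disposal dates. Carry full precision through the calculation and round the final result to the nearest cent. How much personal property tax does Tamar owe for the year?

Days held (2015-02-13 to 2015-03-07): 23 out of 365
Tax = £246000 × 1.2% × 23/365 = £186.0164

£186.02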